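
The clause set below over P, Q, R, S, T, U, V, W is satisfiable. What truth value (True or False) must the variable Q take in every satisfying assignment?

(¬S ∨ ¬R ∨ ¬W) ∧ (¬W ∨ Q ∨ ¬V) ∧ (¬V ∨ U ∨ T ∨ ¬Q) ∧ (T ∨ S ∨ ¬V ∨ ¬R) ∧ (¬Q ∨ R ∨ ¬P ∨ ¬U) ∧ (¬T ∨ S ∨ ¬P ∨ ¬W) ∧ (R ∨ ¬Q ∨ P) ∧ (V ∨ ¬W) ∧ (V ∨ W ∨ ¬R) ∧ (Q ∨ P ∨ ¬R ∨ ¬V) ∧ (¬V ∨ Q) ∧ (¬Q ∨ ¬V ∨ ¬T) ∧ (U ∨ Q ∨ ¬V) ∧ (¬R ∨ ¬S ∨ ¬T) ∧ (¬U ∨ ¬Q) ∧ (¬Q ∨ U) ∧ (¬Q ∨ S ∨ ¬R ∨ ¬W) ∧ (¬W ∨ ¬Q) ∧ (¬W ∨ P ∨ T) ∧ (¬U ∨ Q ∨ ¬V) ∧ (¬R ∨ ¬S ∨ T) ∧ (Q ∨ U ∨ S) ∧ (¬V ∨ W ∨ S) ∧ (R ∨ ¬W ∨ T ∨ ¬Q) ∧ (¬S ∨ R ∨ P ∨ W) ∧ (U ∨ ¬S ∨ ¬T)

Suppose Q = True.
Unit clause (¬U) forces U = False.
But (U) is also a unit clause — contradiction.
So every satisfying assignment has Q = False.

False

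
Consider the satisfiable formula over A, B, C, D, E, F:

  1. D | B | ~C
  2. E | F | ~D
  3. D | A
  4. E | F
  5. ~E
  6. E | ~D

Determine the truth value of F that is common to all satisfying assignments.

Suppose F = 0.
Unit clause (E) forces E = 1.
Now (~E) is unsatisfied and unit — conflict.
So every satisfying assignment has F = True.

True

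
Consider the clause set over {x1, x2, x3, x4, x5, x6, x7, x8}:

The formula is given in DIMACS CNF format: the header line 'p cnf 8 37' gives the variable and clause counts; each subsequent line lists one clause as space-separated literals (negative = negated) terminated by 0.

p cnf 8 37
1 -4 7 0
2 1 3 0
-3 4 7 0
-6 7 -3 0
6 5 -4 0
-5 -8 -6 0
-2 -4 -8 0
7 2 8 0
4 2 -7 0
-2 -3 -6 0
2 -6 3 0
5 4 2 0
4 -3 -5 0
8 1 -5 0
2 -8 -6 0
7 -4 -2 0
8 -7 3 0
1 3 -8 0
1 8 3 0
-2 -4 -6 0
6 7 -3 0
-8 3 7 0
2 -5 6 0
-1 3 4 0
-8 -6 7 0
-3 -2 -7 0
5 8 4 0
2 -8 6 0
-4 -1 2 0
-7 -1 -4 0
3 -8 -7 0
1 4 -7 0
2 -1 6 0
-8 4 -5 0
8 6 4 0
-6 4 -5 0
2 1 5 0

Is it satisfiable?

Suppose x1 = True.
Suppose x3 = True.
Suppose x4 = True.
The clause (x2) is unit, so x2 = True.
The clause (¬x8) is unit, so x8 = False.
The clause (¬x6) is unit, so x6 = False.
The clause (x5) is unit, so x5 = True.
The clause (x7) is unit, so x7 = True.
That conflicts with the unit clause (¬x7).
Backtrack on x4: now try x4 = False.
The clause (x7) is unit, so x7 = True.
The clause (x2) is unit, so x2 = True.
That conflicts with the unit clause (¬x2).
Neither x4 = True nor x4 = False works.
Backtrack on x3: now try x3 = False.
The clause (x4) is unit, so x4 = True.
The clause (x2) is unit, so x2 = True.
The clause (¬x8) is unit, so x8 = False.
The clause (x7) is unit, so x7 = True.
That conflicts with the unit clause (¬x7).
Neither x3 = True nor x3 = False works.
Backtrack on x1: now try x1 = False.
Suppose x4 = False.
The clause (¬x7) is unit, so x7 = False.
The clause (¬x3) is unit, so x3 = False.
The clause (x2) is unit, so x2 = True.
The clause (¬x8) is unit, so x8 = False.
That conflicts with the unit clause (x8).
Backtrack on x4: now try x4 = True.
The clause (x7) is unit, so x7 = True.
Suppose x2 = True.
The clause (¬x8) is unit, so x8 = False.
The clause (¬x5) is unit, so x5 = False.
The clause (x6) is unit, so x6 = True.
That conflicts with the unit clause (¬x6).
Backtrack on x2: now try x2 = False.
The clause (x3) is unit, so x3 = True.
The clause (x5) is unit, so x5 = True.
The clause (x8) is unit, so x8 = True.
The clause (¬x6) is unit, so x6 = False.
That conflicts with the unit clause (x6).
Neither x2 = True nor x2 = False works.
Neither x4 = True nor x4 = False works.
Neither x1 = True nor x1 = False works.
No assignment satisfies every clause.

Unsatisfiable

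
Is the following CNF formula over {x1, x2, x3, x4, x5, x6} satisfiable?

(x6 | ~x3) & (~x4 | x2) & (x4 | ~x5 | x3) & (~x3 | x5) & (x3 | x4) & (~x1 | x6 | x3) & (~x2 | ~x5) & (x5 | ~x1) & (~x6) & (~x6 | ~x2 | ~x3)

Unit clause (~x6) forces x6 = 0.
Unit clause (~x3) forces x3 = 0.
Unit clause (x4) forces x4 = 1.
Unit clause (x2) forces x2 = 1.
Unit clause (~x1) forces x1 = 0.
Unit clause (~x5) forces x5 = 0.
This assignment satisfies each clause.
A satisfying assignment: x1: 0,  x2: 1,  x3: 0,  x4: 1,  x5: 0,  x6: 0.

Yes, satisfiable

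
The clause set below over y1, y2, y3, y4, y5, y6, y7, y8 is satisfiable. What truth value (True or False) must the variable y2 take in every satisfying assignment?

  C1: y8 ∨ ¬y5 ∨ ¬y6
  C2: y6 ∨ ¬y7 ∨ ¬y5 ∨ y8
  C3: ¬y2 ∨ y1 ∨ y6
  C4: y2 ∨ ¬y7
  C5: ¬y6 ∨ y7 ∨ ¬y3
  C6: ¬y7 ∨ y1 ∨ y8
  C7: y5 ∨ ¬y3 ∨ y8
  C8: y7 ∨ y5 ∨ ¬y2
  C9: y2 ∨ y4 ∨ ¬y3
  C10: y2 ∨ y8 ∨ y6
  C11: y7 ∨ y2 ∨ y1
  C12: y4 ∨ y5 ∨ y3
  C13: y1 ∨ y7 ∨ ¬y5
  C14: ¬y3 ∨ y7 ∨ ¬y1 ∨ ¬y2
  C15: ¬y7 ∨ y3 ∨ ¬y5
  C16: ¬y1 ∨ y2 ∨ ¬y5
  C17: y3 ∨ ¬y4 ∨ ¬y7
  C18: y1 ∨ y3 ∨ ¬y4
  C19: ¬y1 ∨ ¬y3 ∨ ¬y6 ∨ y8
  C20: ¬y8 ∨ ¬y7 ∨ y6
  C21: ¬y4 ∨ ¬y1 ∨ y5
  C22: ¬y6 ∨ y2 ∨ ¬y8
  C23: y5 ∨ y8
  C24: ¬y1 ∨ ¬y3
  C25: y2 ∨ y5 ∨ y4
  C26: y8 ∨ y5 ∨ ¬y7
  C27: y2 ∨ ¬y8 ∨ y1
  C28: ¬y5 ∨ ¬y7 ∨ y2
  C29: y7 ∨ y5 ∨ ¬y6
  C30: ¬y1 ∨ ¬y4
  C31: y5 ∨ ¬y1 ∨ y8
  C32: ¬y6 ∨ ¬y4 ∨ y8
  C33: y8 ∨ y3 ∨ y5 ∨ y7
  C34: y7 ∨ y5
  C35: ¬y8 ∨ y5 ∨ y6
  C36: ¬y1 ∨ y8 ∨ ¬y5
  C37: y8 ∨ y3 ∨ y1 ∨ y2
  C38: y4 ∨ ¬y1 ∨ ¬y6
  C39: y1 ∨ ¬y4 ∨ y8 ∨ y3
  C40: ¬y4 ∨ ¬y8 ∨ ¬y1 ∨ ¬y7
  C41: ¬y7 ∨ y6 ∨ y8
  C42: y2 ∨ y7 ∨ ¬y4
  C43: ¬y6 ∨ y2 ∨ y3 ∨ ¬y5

True

Suppose y2 = False.
Unit clause (¬y7) forces y7 = False.
Unit clause (y1) forces y1 = True.
Unit clause (¬y5) forces y5 = False.
Now (y5) is unsatisfied and unit — conflict.
So every satisfying assignment has y2 = True.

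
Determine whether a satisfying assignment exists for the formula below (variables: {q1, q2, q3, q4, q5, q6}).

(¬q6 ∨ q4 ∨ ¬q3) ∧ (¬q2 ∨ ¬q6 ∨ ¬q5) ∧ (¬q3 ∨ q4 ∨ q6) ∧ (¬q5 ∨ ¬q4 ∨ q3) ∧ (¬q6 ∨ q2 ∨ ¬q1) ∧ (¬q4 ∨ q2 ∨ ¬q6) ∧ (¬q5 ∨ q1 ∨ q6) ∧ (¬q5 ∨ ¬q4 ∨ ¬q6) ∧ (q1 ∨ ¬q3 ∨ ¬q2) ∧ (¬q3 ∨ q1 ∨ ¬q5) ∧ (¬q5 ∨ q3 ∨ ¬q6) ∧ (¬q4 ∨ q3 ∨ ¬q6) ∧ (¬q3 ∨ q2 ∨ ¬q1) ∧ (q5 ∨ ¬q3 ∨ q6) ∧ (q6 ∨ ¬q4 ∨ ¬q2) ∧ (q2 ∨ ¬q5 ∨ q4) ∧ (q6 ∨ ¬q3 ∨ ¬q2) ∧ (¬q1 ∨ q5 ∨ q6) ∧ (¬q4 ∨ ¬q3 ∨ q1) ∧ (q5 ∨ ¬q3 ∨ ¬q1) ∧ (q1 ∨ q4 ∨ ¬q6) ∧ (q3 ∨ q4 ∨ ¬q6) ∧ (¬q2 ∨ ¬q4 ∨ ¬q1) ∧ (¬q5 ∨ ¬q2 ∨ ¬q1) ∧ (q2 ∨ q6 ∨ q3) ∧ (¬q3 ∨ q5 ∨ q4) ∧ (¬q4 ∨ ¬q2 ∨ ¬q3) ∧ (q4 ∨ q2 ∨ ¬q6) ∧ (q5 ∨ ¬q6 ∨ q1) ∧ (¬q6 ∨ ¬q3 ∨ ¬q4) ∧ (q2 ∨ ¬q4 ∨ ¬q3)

Yes, satisfiable

Branch on q6: set q6 = False.
Branch on q3: set q3 = False.
Unit clause (q2) forces q2 = True.
Unit clause (¬q4) forces q4 = False.
Branch on q5: set q5 = False.
Unit clause (¬q1) forces q1 = False.
This assignment satisfies each clause.
A satisfying assignment: q1=False,  q2=True,  q3=False,  q4=False,  q5=False,  q6=False.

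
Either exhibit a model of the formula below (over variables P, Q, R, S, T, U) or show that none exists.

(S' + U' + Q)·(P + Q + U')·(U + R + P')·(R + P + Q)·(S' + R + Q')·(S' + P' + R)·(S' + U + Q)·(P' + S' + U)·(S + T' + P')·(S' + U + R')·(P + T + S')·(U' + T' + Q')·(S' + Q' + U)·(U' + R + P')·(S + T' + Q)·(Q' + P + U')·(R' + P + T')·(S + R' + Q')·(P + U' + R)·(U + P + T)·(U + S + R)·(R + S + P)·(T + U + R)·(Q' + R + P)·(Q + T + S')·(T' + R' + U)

P=1,  Q=0,  R=1,  S=0,  T=0,  U=1

Branch on S: set S = 0.
Branch on T: set T = 0.
Branch on R: set R = 1.
From the singleton clause (Q'), Q = 0.
Branch on P: set P = 1.
No clause remains; U is free.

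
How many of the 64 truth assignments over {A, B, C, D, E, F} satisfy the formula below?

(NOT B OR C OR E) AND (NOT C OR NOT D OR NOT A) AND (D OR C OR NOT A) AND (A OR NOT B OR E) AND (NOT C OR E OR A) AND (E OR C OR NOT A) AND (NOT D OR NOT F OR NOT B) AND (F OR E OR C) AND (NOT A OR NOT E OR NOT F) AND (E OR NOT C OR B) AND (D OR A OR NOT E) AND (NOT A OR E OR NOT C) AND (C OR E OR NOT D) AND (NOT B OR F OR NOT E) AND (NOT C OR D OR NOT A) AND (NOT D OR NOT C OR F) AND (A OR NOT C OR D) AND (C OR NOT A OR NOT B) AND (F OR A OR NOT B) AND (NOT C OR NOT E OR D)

5

There are 2^6 = 64 truth assignments over (A, B, C, D, E, F).
Split on F. With F = true, the clauses containing F are satisfied and NOT F drops from the rest; 3 of the 2^5 = 32 assignments to the other variables satisfy what remains.
With F = false, by the same count on the reduced clause set, 2 assignments work.
(One model: A=F, B=F, C=F, D=F, E=F, F=T.)
Total: 3 + 2 = 5.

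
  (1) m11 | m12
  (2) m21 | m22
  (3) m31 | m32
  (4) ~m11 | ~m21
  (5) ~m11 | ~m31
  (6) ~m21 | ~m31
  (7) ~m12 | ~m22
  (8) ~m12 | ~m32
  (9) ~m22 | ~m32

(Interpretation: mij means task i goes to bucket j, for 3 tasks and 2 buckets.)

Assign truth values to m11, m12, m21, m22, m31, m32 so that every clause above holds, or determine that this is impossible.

Branch on m11: set m11 = 1.
The clause (~m21) is unit, so m21 = 0.
The clause (m22) is unit, so m22 = 1.
The clause (~m31) is unit, so m31 = 0.
The clause (m32) is unit, so m32 = 1.
That conflicts with the unit clause (~m32).
Backtrack on m11: now try m11 = 0.
The clause (m12) is unit, so m12 = 1.
The clause (~m22) is unit, so m22 = 0.
The clause (m21) is unit, so m21 = 1.
The clause (~m31) is unit, so m31 = 0.
The clause (m32) is unit, so m32 = 1.
That conflicts with the unit clause (~m32).
Both values of m11 lead to a conflict.

UNSATISFIABLE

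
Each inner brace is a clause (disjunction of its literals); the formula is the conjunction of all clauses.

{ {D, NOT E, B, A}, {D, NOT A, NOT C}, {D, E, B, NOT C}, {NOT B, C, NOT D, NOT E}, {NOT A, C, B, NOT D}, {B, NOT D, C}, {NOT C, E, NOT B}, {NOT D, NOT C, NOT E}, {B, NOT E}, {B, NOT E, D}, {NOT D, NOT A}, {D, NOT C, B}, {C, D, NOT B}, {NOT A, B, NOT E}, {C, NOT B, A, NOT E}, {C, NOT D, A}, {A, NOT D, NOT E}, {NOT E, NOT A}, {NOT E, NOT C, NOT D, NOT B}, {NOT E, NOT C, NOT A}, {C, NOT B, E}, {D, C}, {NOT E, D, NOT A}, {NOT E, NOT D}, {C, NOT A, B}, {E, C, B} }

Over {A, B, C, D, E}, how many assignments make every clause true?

There are 2^5 = 32 truth assignments over (A, B, C, D, E).
Split on C. With C = true, the clauses containing C are satisfied and NOT C drops from the rest; 2 of the 2^4 = 16 assignments to the other variables satisfy what remains.
With C = false, by the same count on the reduced clause set, 0 assignments work.
Total: 2 + 0 = 2.

2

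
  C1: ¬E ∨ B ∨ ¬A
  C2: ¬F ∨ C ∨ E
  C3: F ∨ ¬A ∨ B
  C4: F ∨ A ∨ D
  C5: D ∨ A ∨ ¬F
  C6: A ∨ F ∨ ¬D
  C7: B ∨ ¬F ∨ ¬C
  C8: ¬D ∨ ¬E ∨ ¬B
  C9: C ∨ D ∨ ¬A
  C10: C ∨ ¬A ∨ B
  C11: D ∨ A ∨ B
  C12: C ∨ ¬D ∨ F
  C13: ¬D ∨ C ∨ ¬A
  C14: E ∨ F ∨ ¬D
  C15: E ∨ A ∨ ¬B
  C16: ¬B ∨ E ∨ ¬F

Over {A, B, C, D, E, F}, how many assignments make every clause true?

There are 2^6 = 64 truth assignments over (A, B, C, D, E, F).
Split on F. With F = True, the clauses containing F are satisfied and ¬F drops from the rest; 2 of the 2^5 = 32 assignments to the other variables satisfy what remains.
With F = False, by the same count on the reduced clause set, 2 assignments work.
Total: 2 + 2 = 4.

4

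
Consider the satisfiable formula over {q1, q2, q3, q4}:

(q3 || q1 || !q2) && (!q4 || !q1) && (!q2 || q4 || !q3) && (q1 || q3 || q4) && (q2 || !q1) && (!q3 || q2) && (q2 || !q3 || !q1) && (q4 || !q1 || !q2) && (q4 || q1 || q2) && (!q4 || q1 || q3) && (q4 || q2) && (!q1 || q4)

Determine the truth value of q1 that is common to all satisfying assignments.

Suppose q1 = true.
The clause (!q4) is unit, so q4 = false.
But (q4) is also a unit clause — contradiction.
So every satisfying assignment has q1 = False.

False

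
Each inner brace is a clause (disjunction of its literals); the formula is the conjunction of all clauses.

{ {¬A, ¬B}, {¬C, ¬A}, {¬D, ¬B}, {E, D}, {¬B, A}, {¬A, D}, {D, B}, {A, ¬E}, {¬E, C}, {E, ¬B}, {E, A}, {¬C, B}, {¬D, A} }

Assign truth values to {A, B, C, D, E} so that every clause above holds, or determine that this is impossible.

A: True, B: False, C: False, D: True, E: False

Suppose A = True.
The clause (¬B) is unit, so B = False.
The clause (¬C) is unit, so C = False.
The clause (D) is unit, so D = True.
The clause (¬E) is unit, so E = False.
Every clause now holds.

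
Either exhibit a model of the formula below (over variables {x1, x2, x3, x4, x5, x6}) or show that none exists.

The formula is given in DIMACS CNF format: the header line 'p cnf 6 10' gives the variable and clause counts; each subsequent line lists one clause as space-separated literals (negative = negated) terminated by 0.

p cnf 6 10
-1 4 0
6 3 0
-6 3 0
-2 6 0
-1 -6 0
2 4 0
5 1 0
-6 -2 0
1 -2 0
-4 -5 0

x1=True,  x2=False,  x3=True,  x4=True,  x5=False,  x6=False

Try x1 = True.
The clause (x4) is unit, so x4 = True.
The clause (¬x6) is unit, so x6 = False.
The clause (x3) is unit, so x3 = True.
The clause (¬x2) is unit, so x2 = False.
The clause (¬x5) is unit, so x5 = False.
Every clause now holds.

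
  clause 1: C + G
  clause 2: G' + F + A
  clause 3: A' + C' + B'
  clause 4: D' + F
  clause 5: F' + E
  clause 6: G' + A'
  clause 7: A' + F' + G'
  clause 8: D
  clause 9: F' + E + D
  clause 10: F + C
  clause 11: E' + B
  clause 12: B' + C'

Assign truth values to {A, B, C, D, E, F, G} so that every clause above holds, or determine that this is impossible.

Unit clause (D) forces D = 1.
Unit clause (F) forces F = 1.
Unit clause (E) forces E = 1.
Unit clause (B) forces B = 1.
Unit clause (C') forces C = 0.
Unit clause (G) forces G = 1.
Unit clause (A') forces A = 0.
This assignment satisfies each clause.

A=0; B=1; C=0; D=1; E=1; F=1; G=1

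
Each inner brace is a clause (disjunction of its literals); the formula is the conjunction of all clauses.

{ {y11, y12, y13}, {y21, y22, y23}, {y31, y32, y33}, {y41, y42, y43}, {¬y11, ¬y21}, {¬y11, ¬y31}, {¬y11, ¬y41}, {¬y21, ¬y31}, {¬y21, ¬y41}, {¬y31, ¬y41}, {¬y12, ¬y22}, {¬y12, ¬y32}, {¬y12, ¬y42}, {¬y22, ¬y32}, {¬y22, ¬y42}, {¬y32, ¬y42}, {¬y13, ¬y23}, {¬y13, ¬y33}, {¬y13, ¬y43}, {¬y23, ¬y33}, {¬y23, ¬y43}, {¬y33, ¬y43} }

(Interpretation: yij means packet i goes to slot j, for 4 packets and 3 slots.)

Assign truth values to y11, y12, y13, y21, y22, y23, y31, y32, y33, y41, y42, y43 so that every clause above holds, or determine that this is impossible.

UNSATISFIABLE

Try y11 = False.
Try y12 = True.
Unit clause (¬y22) forces y22 = False.
Unit clause (¬y32) forces y32 = False.
Unit clause (¬y42) forces y42 = False.
Try y21 = True.
Unit clause (¬y31) forces y31 = False.
Unit clause (y33) forces y33 = True.
Unit clause (¬y41) forces y41 = False.
Unit clause (y43) forces y43 = True.
But (¬y43) is also a unit clause — contradiction.
Backtrack on y21: now try y21 = False.
Unit clause (y23) forces y23 = True.
Unit clause (¬y13) forces y13 = False.
Unit clause (¬y33) forces y33 = False.
Unit clause (y31) forces y31 = True.
Unit clause (¬y41) forces y41 = False.
Unit clause (y43) forces y43 = True.
But (¬y43) is also a unit clause — contradiction.
Both values of y21 lead to a conflict.
Backtrack on y12: now try y12 = False.
Unit clause (y13) forces y13 = True.
Unit clause (¬y23) forces y23 = False.
Unit clause (¬y33) forces y33 = False.
Unit clause (¬y43) forces y43 = False.
Try y21 = True.
Unit clause (¬y31) forces y31 = False.
Unit clause (y32) forces y32 = True.
Unit clause (¬y41) forces y41 = False.
Unit clause (y42) forces y42 = True.
But (¬y42) is also a unit clause — contradiction.
Backtrack on y21: now try y21 = False.
Unit clause (y22) forces y22 = True.
Unit clause (¬y32) forces y32 = False.
Unit clause (y31) forces y31 = True.
Unit clause (¬y41) forces y41 = False.
Unit clause (y42) forces y42 = True.
But (¬y42) is also a unit clause — contradiction.
Both values of y21 lead to a conflict.
Both values of y12 lead to a conflict.
Backtrack on y11: now try y11 = True.
Unit clause (¬y21) forces y21 = False.
Unit clause (¬y31) forces y31 = False.
Unit clause (¬y41) forces y41 = False.
Try y22 = True.
Unit clause (¬y12) forces y12 = False.
Unit clause (¬y32) forces y32 = False.
Unit clause (y33) forces y33 = True.
Unit clause (¬y42) forces y42 = False.
Unit clause (y43) forces y43 = True.
But (¬y43) is also a unit clause — contradiction.
Backtrack on y22: now try y22 = False.
Unit clause (y23) forces y23 = True.
Unit clause (¬y13) forces y13 = False.
Unit clause (¬y33) forces y33 = False.
Unit clause (y32) forces y32 = True.
Unit clause (¬y12) forces y12 = False.
Unit clause (¬y42) forces y42 = False.
Unit clause (y43) forces y43 = True.
But (¬y43) is also a unit clause — contradiction.
Both values of y22 lead to a conflict.
Both values of y11 lead to a conflict.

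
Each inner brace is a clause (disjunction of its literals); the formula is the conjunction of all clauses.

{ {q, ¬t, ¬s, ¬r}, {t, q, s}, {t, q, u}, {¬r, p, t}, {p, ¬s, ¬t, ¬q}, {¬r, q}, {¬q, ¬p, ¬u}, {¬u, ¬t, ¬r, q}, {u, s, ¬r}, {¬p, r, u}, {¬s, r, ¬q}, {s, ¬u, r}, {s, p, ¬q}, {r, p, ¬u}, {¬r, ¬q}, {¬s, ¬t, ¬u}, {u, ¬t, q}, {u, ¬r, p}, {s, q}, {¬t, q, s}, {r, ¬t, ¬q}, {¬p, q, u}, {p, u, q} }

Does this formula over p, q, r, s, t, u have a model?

Yes, satisfiable

Suppose r = False.
Suppose p = True.
Unit clause (u) forces u = True.
Unit clause (¬q) forces q = False.
Unit clause (s) forces s = True.
Unit clause (¬t) forces t = False.
Every clause now holds.
A satisfying assignment: p: True; q: False; r: False; s: True; t: False; u: True.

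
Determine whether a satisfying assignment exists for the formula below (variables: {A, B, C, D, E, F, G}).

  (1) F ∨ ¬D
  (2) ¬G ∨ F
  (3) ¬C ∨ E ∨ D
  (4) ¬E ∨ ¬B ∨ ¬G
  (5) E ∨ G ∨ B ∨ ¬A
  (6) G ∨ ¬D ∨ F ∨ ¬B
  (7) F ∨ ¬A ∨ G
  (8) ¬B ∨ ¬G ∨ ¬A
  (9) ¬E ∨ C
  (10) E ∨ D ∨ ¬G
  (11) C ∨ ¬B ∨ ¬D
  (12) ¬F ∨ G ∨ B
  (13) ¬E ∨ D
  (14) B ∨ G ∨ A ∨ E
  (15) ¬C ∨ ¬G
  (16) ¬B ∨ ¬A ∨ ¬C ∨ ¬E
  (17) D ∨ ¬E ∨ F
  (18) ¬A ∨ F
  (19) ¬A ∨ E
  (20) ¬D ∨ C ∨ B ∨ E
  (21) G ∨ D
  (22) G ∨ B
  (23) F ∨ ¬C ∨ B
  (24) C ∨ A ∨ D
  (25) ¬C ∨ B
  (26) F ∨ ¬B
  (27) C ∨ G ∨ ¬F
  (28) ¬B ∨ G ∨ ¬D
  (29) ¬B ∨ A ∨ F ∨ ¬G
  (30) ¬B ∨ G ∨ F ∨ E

Suppose F = True.
Suppose E = False.
The clause (¬A) is unit, so A = False.
Suppose C = False.
The clause (D) is unit, so D = True.
The clause (¬B) is unit, so B = False.
But (B) is also a unit clause — contradiction.
Undo C and try C = True.
The clause (D) is unit, so D = True.
The clause (¬G) is unit, so G = False.
The clause (B) is unit, so B = True.
But (¬B) is also a unit clause — contradiction.
Neither C = True nor C = False works.
Undo E and try E = True.
The clause (C) is unit, so C = True.
The clause (D) is unit, so D = True.
The clause (¬G) is unit, so G = False.
The clause (B) is unit, so B = True.
But (¬B) is also a unit clause — contradiction.
Neither E = True nor E = False works.
Undo F and try F = False.
The clause (¬D) is unit, so D = False.
The clause (¬G) is unit, so G = False.
But (G) is also a unit clause — contradiction.
Neither F = True nor F = False works.
No assignment satisfies every clause.

No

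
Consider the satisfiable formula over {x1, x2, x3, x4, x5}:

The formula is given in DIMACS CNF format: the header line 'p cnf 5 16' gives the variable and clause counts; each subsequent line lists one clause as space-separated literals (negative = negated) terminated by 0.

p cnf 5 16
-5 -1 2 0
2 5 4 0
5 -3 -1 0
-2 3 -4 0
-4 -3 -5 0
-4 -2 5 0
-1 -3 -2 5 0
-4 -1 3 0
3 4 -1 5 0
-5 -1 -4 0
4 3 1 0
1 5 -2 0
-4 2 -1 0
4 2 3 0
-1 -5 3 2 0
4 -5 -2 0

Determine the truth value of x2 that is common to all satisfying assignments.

Suppose x2 = True.
Try x3 = True.
Try x5 = True.
From the singleton clause (¬x4), x4 = False.
But (x4) is also a unit clause — contradiction.
So x5 must be the other value — set x5 = False.
From the singleton clause (¬x1), x1 = False.
But (x1) is also a unit clause — contradiction.
Either choice for x5 ends in contradiction.
So x3 must be the other value — set x3 = False.
From the singleton clause (¬x4), x4 = False.
From the singleton clause (x1), x1 = True.
From the singleton clause (x5), x5 = True.
But (¬x5) is also a unit clause — contradiction.
Either choice for x3 ends in contradiction.
So every satisfying assignment has x2 = False.

False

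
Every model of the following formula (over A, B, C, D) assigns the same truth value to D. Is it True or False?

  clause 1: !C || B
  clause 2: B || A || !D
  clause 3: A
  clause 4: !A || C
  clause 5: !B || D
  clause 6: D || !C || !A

Suppose D = false.
The clause (A) is unit, so A = true.
The clause (C) is unit, so C = true.
But (!C) is also a unit clause — contradiction.
So every satisfying assignment has D = True.

True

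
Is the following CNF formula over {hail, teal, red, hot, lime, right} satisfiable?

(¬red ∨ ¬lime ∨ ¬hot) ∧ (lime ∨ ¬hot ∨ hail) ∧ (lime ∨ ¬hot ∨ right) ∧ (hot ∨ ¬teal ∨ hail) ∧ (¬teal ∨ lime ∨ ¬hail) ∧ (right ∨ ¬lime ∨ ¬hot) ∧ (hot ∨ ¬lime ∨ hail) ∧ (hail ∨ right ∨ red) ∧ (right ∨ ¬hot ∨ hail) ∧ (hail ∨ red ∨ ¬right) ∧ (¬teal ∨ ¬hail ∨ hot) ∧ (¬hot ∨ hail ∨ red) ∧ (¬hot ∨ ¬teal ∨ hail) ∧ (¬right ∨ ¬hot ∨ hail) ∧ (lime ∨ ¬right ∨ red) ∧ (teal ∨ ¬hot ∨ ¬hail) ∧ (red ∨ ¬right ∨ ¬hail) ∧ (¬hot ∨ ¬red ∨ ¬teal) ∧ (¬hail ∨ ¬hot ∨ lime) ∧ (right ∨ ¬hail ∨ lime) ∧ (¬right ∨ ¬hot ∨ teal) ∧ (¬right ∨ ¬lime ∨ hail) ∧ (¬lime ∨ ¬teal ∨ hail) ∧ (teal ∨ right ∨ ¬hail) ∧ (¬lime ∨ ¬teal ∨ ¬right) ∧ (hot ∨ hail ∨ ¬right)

Yes

Branch on red: set red = True.
Branch on lime: set lime = False.
Branch on hot: set hot = False.
Branch on teal: set teal = False.
Branch on right: set right = True.
The clause (hail) is unit, so hail = True.
This assignment satisfies each clause.
A satisfying assignment: hail: True,  teal: False,  red: True,  hot: False,  lime: False,  right: True.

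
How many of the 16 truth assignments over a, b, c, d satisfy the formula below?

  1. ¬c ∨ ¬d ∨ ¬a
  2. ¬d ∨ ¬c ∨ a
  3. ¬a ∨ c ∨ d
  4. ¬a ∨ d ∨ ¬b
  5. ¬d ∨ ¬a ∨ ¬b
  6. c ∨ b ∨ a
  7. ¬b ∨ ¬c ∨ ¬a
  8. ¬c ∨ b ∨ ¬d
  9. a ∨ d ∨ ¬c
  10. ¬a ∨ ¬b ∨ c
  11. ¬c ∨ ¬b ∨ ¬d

4

There are 2^4 = 16 truth assignments over (a, b, c, d).
Check each against the 11 clauses (columns in the order a, b, c, d):
  F F F F  ✗ fails (c ∨ b ∨ a)
  F F F T  ✗ fails (c ∨ b ∨ a)
  F F T F  ✗ fails (a ∨ d ∨ ¬c)
  F F T T  ✗ fails (¬d ∨ ¬c ∨ a)
  F T F F  ✓ satisfies all
  F T F T  ✓ satisfies all
  F T T F  ✗ fails (a ∨ d ∨ ¬c)
  F T T T  ✗ fails (¬d ∨ ¬c ∨ a)
  T F F F  ✗ fails (¬a ∨ c ∨ d)
  T F F T  ✓ satisfies all
  T F T F  ✓ satisfies all
  T F T T  ✗ fails (¬c ∨ ¬d ∨ ¬a)
  T T F F  ✗ fails (¬a ∨ c ∨ d)
  T T F T  ✗ fails (¬d ∨ ¬a ∨ ¬b)
  T T T F  ✗ fails (¬a ∨ d ∨ ¬b)
  T T T T  ✗ fails (¬c ∨ ¬d ∨ ¬a)
4 of the 16 rows are models.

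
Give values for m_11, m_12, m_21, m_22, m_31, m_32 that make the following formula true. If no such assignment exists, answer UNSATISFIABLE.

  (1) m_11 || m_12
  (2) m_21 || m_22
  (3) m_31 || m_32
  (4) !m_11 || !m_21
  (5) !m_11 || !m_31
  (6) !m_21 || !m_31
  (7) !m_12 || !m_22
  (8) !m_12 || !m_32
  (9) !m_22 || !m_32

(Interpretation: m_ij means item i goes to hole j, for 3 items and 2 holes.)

UNSATISFIABLE

Suppose m_11 = true.
The clause (!m_21) is unit, so m_21 = false.
The clause (m_22) is unit, so m_22 = true.
The clause (!m_31) is unit, so m_31 = false.
The clause (m_32) is unit, so m_32 = true.
Now (!m_32) is unsatisfied and unit — conflict.
Backtrack on m_11: now try m_11 = false.
The clause (m_12) is unit, so m_12 = true.
The clause (!m_22) is unit, so m_22 = false.
The clause (m_21) is unit, so m_21 = true.
The clause (!m_31) is unit, so m_31 = false.
The clause (m_32) is unit, so m_32 = true.
Now (!m_32) is unsatisfied and unit — conflict.
Both values of m_11 lead to a conflict.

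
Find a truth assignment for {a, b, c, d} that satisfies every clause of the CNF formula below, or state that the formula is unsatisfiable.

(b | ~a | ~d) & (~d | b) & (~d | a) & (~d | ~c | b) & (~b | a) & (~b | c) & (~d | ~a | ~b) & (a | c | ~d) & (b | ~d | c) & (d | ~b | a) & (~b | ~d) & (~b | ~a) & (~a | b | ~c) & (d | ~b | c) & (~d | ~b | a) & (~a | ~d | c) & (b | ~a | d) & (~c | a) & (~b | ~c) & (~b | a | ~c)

a ↦ 0, b ↦ 0, c ↦ 0, d ↦ 0

Branch on d: set d = 0.
Branch on b: set b = 0.
From the singleton clause (~a), a = 0.
From the singleton clause (~c), c = 0.
All clauses are satisfied.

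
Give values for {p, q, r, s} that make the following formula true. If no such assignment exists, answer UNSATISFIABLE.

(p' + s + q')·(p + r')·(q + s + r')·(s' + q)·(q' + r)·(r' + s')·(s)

UNSATISFIABLE

(s) alone gives s = 1.
(q) alone gives q = 1.
(r) alone gives r = 1.
But (r') is also a unit clause — contradiction.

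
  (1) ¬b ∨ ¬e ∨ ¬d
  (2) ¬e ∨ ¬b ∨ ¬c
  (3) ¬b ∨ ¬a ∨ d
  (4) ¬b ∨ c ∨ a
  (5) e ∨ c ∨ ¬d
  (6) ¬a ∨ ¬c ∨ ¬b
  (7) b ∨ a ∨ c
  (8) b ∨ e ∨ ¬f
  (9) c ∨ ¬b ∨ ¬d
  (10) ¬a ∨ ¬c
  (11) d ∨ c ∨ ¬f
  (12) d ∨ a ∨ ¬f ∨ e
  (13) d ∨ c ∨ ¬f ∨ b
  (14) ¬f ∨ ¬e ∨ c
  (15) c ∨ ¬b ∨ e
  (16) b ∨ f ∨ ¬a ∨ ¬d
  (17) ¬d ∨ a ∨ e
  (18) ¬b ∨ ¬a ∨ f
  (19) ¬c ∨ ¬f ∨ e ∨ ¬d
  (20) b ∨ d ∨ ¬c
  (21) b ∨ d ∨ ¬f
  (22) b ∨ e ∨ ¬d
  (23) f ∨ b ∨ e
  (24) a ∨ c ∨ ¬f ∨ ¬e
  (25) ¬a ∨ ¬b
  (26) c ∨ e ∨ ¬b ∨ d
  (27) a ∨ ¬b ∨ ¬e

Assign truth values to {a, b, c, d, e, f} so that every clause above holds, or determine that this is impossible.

a: False; b: True; c: True; d: False; e: False; f: False

Suppose a = False.
Suppose b = True.
The clause (c) is unit, so c = True.
The clause (¬e) is unit, so e = False.
The clause (¬d) is unit, so d = False.
The clause (¬f) is unit, so f = False.
All clauses are satisfied.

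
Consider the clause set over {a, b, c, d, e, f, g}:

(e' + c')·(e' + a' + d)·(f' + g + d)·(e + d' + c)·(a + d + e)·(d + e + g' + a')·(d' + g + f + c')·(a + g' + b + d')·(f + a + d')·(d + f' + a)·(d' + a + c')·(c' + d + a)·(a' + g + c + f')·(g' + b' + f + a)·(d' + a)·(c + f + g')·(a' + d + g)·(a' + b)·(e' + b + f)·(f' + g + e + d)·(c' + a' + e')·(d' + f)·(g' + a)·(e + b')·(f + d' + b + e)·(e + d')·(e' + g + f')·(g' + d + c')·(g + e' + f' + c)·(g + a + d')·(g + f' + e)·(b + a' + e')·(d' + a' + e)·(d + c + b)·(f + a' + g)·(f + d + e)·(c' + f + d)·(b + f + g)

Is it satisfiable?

Branch on e: set e = 1.
Unit clause (c') forces c = 0.
Branch on a: set a = 1.
Unit clause (d) forces d = 1.
Unit clause (b) forces b = 1.
Unit clause (f) forces f = 1.
Unit clause (g) forces g = 1.
Every clause now holds.
A satisfying assignment: a: 1; b: 1; c: 0; d: 1; e: 1; f: 1; g: 1.

Yes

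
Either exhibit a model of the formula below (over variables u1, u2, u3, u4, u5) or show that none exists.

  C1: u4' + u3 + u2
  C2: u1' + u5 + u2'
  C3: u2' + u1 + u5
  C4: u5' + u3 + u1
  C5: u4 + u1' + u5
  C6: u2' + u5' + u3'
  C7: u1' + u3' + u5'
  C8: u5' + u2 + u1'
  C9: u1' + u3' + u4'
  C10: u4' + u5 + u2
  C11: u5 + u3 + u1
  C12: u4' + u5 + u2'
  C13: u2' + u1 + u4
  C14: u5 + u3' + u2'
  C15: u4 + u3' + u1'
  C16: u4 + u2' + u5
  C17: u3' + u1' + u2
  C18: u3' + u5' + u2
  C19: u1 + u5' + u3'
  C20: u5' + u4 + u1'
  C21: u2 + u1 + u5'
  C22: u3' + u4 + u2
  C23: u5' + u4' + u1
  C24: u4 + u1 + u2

u1: 1, u2: 1, u3: 0, u4: 1, u5: 1

Branch on u4: set u4 = 1.
Branch on u3: set u3 = 0.
(u2) alone gives u2 = 1.
(u5) alone gives u5 = 1.
(u1) alone gives u1 = 1.
All clauses are satisfied.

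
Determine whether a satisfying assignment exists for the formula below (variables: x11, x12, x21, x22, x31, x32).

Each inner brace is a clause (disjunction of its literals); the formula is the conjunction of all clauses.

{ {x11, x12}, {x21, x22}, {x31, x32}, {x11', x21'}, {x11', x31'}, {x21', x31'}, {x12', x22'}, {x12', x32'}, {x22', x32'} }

Case x11 = 1:
(x21') alone gives x21 = 0.
(x22) alone gives x22 = 1.
(x31') alone gives x31 = 0.
(x32) alone gives x32 = 1.
Now (x32') is unsatisfied and unit — conflict.
Undo x11 and try x11 = 0.
(x12) alone gives x12 = 1.
(x22') alone gives x22 = 0.
(x21) alone gives x21 = 1.
(x31') alone gives x31 = 0.
(x32) alone gives x32 = 1.
Now (x32') is unsatisfied and unit — conflict.
Neither x11 = 1 nor x11 = 0 works.
No assignment satisfies every clause.

No, unsatisfiable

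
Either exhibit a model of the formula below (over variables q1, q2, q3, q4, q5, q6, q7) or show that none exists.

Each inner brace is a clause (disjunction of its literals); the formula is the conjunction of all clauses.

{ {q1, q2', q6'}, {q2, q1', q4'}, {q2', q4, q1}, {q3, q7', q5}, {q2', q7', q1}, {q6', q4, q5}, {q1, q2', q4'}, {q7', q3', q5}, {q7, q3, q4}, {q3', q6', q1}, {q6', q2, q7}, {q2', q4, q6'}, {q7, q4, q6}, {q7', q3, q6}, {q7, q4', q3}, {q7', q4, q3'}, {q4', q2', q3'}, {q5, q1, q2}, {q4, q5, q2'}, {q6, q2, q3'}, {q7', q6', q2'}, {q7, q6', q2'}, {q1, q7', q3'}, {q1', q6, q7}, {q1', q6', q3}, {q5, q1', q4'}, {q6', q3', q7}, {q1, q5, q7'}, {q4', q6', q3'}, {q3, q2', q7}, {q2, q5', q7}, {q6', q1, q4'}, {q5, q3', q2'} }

Try q1 = 0.
Try q2 = 0.
The clause (q5) is unit, so q5 = 1.
The clause (q7) is unit, so q7 = 1.
The clause (q3') is unit, so q3 = 0.
The clause (q6) is unit, so q6 = 1.
The clause (q4') is unit, so q4 = 0.
All clauses are satisfied.

q1: 0, q2: 0, q3: 0, q4: 0, q5: 1, q6: 1, q7: 1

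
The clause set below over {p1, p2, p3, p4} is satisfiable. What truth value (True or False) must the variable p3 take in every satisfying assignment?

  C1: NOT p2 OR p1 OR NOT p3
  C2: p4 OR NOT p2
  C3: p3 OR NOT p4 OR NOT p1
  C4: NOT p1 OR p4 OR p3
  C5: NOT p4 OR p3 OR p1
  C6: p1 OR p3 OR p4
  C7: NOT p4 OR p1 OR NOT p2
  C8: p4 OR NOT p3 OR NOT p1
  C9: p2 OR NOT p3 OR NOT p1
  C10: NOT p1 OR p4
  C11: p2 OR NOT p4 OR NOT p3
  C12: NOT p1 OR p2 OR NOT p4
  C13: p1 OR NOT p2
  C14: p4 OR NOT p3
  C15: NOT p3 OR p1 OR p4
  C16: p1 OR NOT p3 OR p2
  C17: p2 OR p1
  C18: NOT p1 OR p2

True

Suppose p3 = false.
Try p4 = true.
The clause (NOT p1) is unit, so p1 = false.
But (p1) is also a unit clause — contradiction.
That branch fails; take p4 = false instead.
The clause (NOT p2) is unit, so p2 = false.
The clause (NOT p1) is unit, so p1 = false.
But (p1) is also a unit clause — contradiction.
Both values of p4 lead to a conflict.
So every satisfying assignment has p3 = True.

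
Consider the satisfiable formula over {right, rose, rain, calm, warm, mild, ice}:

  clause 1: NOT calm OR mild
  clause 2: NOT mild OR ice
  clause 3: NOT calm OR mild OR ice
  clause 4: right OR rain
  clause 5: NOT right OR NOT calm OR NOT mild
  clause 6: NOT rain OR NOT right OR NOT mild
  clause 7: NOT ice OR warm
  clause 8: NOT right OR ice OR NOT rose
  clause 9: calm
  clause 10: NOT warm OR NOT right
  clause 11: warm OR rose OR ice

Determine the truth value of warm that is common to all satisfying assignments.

True

Suppose warm = false.
(NOT ice) alone gives ice = false.
(NOT mild) alone gives mild = false.
(NOT calm) alone gives calm = false.
That conflicts with the unit clause (calm).
So every satisfying assignment has warm = True.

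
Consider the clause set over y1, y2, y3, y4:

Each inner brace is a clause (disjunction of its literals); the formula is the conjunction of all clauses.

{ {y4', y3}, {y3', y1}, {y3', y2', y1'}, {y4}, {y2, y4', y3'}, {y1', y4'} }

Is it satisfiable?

No, unsatisfiable

(y4) alone gives y4 = 1.
(y3) alone gives y3 = 1.
(y1) alone gives y1 = 1.
Now (y1') is unsatisfied and unit — conflict.
No assignment satisfies every clause.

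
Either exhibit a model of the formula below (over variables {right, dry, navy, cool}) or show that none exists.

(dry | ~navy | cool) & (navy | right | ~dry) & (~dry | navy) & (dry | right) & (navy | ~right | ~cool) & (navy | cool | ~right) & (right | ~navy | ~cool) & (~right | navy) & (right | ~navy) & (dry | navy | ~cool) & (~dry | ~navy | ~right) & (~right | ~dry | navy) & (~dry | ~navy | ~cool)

right ↦ 1, dry ↦ 0, navy ↦ 1, cool ↦ 1

Suppose dry = 0.
The clause (right) is unit, so right = 1.
The clause (navy) is unit, so navy = 1.
The clause (cool) is unit, so cool = 1.
Every clause now holds.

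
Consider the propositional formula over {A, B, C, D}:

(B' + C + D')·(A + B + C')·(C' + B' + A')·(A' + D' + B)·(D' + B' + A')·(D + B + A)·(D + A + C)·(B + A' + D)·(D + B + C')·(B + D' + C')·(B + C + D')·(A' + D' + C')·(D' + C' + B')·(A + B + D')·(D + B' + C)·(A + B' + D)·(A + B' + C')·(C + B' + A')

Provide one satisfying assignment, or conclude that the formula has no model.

UNSATISFIABLE

Branch on B: set B = 0.
Branch on A: set A = 1.
The clause (D') is unit, so D = 0.
That conflicts with the unit clause (D).
Undo A and try A = 0.
The clause (C') is unit, so C = 0.
The clause (D) is unit, so D = 1.
That conflicts with the unit clause (D').
Neither A = 1 nor A = 0 works.
Undo B and try B = 1.
Branch on C: set C = 1.
The clause (A') is unit, so A = 0.
That conflicts with the unit clause (A).
Undo C and try C = 0.
The clause (D') is unit, so D = 0.
That conflicts with the unit clause (D).
Neither C = 1 nor C = 0 works.
Neither B = 1 nor B = 0 works.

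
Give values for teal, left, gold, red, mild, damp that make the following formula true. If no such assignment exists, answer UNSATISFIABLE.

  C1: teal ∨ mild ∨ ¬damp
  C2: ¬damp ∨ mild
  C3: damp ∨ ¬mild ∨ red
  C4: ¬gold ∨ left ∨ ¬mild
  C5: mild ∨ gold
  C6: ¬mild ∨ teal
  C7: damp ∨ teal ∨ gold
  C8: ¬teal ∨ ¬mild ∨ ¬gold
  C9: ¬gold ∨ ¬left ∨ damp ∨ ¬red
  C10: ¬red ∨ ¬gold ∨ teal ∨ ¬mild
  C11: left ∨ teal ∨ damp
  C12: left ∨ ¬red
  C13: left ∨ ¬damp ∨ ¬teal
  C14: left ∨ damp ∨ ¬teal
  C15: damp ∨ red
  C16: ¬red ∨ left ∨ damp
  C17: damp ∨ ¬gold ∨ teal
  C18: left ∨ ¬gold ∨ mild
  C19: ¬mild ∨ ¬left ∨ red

teal ↦ True, left ↦ True, gold ↦ False, red ↦ True, mild ↦ True, damp ↦ False

Case damp = False:
(red) alone gives red = True.
(left) alone gives left = True.
(¬gold) alone gives gold = False.
(mild) alone gives mild = True.
(teal) alone gives teal = True.
All clauses are satisfied.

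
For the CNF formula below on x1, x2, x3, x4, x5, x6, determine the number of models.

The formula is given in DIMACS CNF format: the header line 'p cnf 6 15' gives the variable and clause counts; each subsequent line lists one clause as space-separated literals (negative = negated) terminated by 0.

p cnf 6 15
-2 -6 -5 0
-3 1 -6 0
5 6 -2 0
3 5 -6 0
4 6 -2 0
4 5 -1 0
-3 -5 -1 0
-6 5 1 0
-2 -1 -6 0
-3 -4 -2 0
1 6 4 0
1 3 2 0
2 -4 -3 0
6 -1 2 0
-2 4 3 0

There are 2^6 = 64 truth assignments over (x1, x2, x3, x4, x5, x6).
Split on x5. With x5 = True, the clauses containing x5 are satisfied and ¬x5 drops from the rest; 4 of the 2^5 = 32 assignments to the other variables satisfy what remains.
With x5 = False, by the same count on the reduced clause set, 0 assignments work.
Total: 4 + 0 = 4.

4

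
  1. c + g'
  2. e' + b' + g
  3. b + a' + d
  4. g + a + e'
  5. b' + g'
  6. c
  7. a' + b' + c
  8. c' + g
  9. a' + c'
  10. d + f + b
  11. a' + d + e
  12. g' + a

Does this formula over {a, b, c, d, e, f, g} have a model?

No

(c) alone gives c = 1.
(g) alone gives g = 1.
(b') alone gives b = 0.
(a') alone gives a = 0.
But (a) is also a unit clause — contradiction.
No assignment satisfies every clause.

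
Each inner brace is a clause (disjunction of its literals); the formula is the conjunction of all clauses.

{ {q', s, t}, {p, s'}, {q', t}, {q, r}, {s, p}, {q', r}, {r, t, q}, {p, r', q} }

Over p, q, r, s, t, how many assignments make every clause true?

6

There are 2^5 = 32 truth assignments over (p, q, r, s, t).
Split on p. With p = 1, the clauses containing p are satisfied and p' drops from the rest; 6 of the 2^4 = 16 assignments to the other variables satisfy what remains.
With p = 0, by the same count on the reduced clause set, 0 assignments work.
(One model: p=T, q=F, r=T, s=F, t=F.)
Total: 6 + 0 = 6.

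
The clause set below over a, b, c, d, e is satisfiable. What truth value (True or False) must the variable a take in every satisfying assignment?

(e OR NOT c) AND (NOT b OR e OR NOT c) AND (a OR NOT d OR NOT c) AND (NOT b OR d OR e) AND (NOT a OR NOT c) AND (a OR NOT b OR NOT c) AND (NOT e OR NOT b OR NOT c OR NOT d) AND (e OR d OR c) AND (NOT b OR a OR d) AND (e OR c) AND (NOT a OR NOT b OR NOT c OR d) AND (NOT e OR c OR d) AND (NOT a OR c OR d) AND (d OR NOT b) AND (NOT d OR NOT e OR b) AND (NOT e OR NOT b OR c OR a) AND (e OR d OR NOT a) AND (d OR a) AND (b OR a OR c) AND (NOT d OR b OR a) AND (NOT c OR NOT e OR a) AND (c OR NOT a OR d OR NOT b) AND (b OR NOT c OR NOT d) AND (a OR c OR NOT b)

True

Suppose a = false.
The clause (d) is unit, so d = true.
The clause (NOT c) is unit, so c = false.
The clause (e) is unit, so e = true.
The clause (b) is unit, so b = true.
That conflicts with the unit clause (NOT b).
So every satisfying assignment has a = True.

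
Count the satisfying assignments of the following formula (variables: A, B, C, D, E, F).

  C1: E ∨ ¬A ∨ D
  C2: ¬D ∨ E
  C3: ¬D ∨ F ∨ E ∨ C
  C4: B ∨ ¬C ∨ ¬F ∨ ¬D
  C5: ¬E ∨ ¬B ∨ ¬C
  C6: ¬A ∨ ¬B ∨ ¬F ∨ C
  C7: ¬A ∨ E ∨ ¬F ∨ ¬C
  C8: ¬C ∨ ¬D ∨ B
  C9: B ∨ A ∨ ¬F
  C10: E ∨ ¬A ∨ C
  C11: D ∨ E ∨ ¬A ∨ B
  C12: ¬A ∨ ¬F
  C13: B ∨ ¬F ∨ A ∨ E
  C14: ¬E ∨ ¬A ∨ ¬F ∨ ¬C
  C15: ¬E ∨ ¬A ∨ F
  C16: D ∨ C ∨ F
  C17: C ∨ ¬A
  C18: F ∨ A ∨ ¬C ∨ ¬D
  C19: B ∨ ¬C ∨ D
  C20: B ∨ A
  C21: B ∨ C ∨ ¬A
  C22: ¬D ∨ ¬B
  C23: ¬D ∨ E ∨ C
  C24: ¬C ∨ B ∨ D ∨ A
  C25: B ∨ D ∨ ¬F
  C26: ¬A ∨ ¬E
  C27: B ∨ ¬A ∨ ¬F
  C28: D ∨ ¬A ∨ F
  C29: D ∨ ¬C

There are 2^6 = 64 truth assignments over (A, B, C, D, E, F).
Split on A. With A = True, the clauses containing A are satisfied and ¬A drops from the rest; 0 of the 2^5 = 32 assignments to the other variables satisfy what remains.
With A = False, by the same count on the reduced clause set, 2 assignments work.
(One model: A=F, B=T, C=F, D=F, E=F, F=T.)
Total: 0 + 2 = 2.

2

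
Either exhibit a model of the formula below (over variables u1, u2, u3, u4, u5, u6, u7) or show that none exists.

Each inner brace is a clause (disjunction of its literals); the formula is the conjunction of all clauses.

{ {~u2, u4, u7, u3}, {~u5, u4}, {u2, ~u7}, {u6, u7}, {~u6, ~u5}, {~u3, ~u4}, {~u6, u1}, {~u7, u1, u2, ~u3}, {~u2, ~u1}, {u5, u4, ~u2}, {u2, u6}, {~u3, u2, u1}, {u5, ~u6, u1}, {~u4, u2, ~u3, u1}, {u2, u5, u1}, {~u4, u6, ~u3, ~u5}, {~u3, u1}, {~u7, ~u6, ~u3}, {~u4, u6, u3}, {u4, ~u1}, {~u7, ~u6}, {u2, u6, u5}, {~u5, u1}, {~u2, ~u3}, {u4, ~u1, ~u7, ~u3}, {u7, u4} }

Try u5 = 0.
Try u2 = 0.
From the singleton clause (~u7), u7 = 0.
From the singleton clause (u6), u6 = 1.
From the singleton clause (u1), u1 = 1.
From the singleton clause (u4), u4 = 1.
From the singleton clause (~u3), u3 = 0.
Every clause now holds.

u1: 1,  u2: 0,  u3: 0,  u4: 1,  u5: 0,  u6: 1,  u7: 0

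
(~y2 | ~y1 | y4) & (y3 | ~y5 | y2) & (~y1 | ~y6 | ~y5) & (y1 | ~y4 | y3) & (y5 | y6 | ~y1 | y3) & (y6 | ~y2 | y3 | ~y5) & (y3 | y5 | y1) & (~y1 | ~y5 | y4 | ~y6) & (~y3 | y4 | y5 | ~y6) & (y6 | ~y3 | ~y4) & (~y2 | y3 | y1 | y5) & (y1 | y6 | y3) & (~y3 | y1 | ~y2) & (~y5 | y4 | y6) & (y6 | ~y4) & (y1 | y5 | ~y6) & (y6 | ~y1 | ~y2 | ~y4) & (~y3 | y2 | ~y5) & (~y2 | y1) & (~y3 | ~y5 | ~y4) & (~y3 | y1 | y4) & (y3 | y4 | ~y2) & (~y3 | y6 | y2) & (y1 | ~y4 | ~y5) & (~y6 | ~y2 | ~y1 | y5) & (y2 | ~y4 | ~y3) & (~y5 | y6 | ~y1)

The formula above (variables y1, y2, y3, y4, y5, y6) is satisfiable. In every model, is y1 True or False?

True

Suppose y1 = 0.
(~y2) alone gives y2 = 0.
Suppose y3 = 1.
(~y5) alone gives y5 = 0.
(~y6) alone gives y6 = 0.
Now (y6) is unsatisfied and unit — conflict.
So y3 must be the other value — set y3 = 0.
(~y5) alone gives y5 = 0.
Now (y5) is unsatisfied and unit — conflict.
Neither y3 = 1 nor y3 = 0 works.
So every satisfying assignment has y1 = True.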